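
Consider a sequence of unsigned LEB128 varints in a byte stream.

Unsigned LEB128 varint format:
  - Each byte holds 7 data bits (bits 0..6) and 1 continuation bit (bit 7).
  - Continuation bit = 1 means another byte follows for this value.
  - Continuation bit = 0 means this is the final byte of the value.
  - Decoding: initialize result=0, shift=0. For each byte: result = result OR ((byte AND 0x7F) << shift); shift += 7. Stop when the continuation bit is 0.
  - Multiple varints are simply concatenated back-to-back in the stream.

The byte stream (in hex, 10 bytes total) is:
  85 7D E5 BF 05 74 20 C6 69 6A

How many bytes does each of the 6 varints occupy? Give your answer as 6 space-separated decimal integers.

  byte[0]=0x85 cont=1 payload=0x05=5: acc |= 5<<0 -> acc=5 shift=7
  byte[1]=0x7D cont=0 payload=0x7D=125: acc |= 125<<7 -> acc=16005 shift=14 [end]
Varint 1: bytes[0:2] = 85 7D -> value 16005 (2 byte(s))
  byte[2]=0xE5 cont=1 payload=0x65=101: acc |= 101<<0 -> acc=101 shift=7
  byte[3]=0xBF cont=1 payload=0x3F=63: acc |= 63<<7 -> acc=8165 shift=14
  byte[4]=0x05 cont=0 payload=0x05=5: acc |= 5<<14 -> acc=90085 shift=21 [end]
Varint 2: bytes[2:5] = E5 BF 05 -> value 90085 (3 byte(s))
  byte[5]=0x74 cont=0 payload=0x74=116: acc |= 116<<0 -> acc=116 shift=7 [end]
Varint 3: bytes[5:6] = 74 -> value 116 (1 byte(s))
  byte[6]=0x20 cont=0 payload=0x20=32: acc |= 32<<0 -> acc=32 shift=7 [end]
Varint 4: bytes[6:7] = 20 -> value 32 (1 byte(s))
  byte[7]=0xC6 cont=1 payload=0x46=70: acc |= 70<<0 -> acc=70 shift=7
  byte[8]=0x69 cont=0 payload=0x69=105: acc |= 105<<7 -> acc=13510 shift=14 [end]
Varint 5: bytes[7:9] = C6 69 -> value 13510 (2 byte(s))
  byte[9]=0x6A cont=0 payload=0x6A=106: acc |= 106<<0 -> acc=106 shift=7 [end]
Varint 6: bytes[9:10] = 6A -> value 106 (1 byte(s))

Answer: 2 3 1 1 2 1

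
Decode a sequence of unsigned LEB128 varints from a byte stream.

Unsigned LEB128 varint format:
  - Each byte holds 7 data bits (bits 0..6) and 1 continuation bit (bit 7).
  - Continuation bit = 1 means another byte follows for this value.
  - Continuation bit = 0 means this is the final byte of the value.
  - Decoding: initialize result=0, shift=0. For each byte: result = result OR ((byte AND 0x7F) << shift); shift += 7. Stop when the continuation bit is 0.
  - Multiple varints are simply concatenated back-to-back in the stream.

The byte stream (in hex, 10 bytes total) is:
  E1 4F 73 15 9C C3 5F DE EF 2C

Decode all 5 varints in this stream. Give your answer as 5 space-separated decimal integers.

Answer: 10209 115 21 1565084 735198

Derivation:
  byte[0]=0xE1 cont=1 payload=0x61=97: acc |= 97<<0 -> acc=97 shift=7
  byte[1]=0x4F cont=0 payload=0x4F=79: acc |= 79<<7 -> acc=10209 shift=14 [end]
Varint 1: bytes[0:2] = E1 4F -> value 10209 (2 byte(s))
  byte[2]=0x73 cont=0 payload=0x73=115: acc |= 115<<0 -> acc=115 shift=7 [end]
Varint 2: bytes[2:3] = 73 -> value 115 (1 byte(s))
  byte[3]=0x15 cont=0 payload=0x15=21: acc |= 21<<0 -> acc=21 shift=7 [end]
Varint 3: bytes[3:4] = 15 -> value 21 (1 byte(s))
  byte[4]=0x9C cont=1 payload=0x1C=28: acc |= 28<<0 -> acc=28 shift=7
  byte[5]=0xC3 cont=1 payload=0x43=67: acc |= 67<<7 -> acc=8604 shift=14
  byte[6]=0x5F cont=0 payload=0x5F=95: acc |= 95<<14 -> acc=1565084 shift=21 [end]
Varint 4: bytes[4:7] = 9C C3 5F -> value 1565084 (3 byte(s))
  byte[7]=0xDE cont=1 payload=0x5E=94: acc |= 94<<0 -> acc=94 shift=7
  byte[8]=0xEF cont=1 payload=0x6F=111: acc |= 111<<7 -> acc=14302 shift=14
  byte[9]=0x2C cont=0 payload=0x2C=44: acc |= 44<<14 -> acc=735198 shift=21 [end]
Varint 5: bytes[7:10] = DE EF 2C -> value 735198 (3 byte(s))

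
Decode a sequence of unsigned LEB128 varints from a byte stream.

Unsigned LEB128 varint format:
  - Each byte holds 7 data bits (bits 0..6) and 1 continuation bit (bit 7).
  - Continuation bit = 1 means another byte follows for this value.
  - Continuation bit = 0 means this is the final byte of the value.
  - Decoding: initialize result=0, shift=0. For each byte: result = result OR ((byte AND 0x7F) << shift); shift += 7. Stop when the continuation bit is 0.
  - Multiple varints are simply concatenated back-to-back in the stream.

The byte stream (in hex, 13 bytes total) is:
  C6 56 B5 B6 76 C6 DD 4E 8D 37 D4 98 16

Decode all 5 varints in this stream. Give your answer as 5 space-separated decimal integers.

Answer: 11078 1940277 1289926 7053 363604

Derivation:
  byte[0]=0xC6 cont=1 payload=0x46=70: acc |= 70<<0 -> acc=70 shift=7
  byte[1]=0x56 cont=0 payload=0x56=86: acc |= 86<<7 -> acc=11078 shift=14 [end]
Varint 1: bytes[0:2] = C6 56 -> value 11078 (2 byte(s))
  byte[2]=0xB5 cont=1 payload=0x35=53: acc |= 53<<0 -> acc=53 shift=7
  byte[3]=0xB6 cont=1 payload=0x36=54: acc |= 54<<7 -> acc=6965 shift=14
  byte[4]=0x76 cont=0 payload=0x76=118: acc |= 118<<14 -> acc=1940277 shift=21 [end]
Varint 2: bytes[2:5] = B5 B6 76 -> value 1940277 (3 byte(s))
  byte[5]=0xC6 cont=1 payload=0x46=70: acc |= 70<<0 -> acc=70 shift=7
  byte[6]=0xDD cont=1 payload=0x5D=93: acc |= 93<<7 -> acc=11974 shift=14
  byte[7]=0x4E cont=0 payload=0x4E=78: acc |= 78<<14 -> acc=1289926 shift=21 [end]
Varint 3: bytes[5:8] = C6 DD 4E -> value 1289926 (3 byte(s))
  byte[8]=0x8D cont=1 payload=0x0D=13: acc |= 13<<0 -> acc=13 shift=7
  byte[9]=0x37 cont=0 payload=0x37=55: acc |= 55<<7 -> acc=7053 shift=14 [end]
Varint 4: bytes[8:10] = 8D 37 -> value 7053 (2 byte(s))
  byte[10]=0xD4 cont=1 payload=0x54=84: acc |= 84<<0 -> acc=84 shift=7
  byte[11]=0x98 cont=1 payload=0x18=24: acc |= 24<<7 -> acc=3156 shift=14
  byte[12]=0x16 cont=0 payload=0x16=22: acc |= 22<<14 -> acc=363604 shift=21 [end]
Varint 5: bytes[10:13] = D4 98 16 -> value 363604 (3 byte(s))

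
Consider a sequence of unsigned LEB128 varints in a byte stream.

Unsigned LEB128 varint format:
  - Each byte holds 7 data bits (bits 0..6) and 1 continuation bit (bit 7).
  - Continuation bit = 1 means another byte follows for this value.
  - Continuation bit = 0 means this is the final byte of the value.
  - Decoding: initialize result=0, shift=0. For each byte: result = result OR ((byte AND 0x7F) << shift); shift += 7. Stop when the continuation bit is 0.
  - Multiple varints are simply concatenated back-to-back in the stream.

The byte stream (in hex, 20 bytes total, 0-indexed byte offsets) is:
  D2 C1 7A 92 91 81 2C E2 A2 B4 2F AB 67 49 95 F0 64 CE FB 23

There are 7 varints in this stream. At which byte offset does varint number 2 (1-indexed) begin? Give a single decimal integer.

Answer: 3

Derivation:
  byte[0]=0xD2 cont=1 payload=0x52=82: acc |= 82<<0 -> acc=82 shift=7
  byte[1]=0xC1 cont=1 payload=0x41=65: acc |= 65<<7 -> acc=8402 shift=14
  byte[2]=0x7A cont=0 payload=0x7A=122: acc |= 122<<14 -> acc=2007250 shift=21 [end]
Varint 1: bytes[0:3] = D2 C1 7A -> value 2007250 (3 byte(s))
  byte[3]=0x92 cont=1 payload=0x12=18: acc |= 18<<0 -> acc=18 shift=7
  byte[4]=0x91 cont=1 payload=0x11=17: acc |= 17<<7 -> acc=2194 shift=14
  byte[5]=0x81 cont=1 payload=0x01=1: acc |= 1<<14 -> acc=18578 shift=21
  byte[6]=0x2C cont=0 payload=0x2C=44: acc |= 44<<21 -> acc=92293266 shift=28 [end]
Varint 2: bytes[3:7] = 92 91 81 2C -> value 92293266 (4 byte(s))
  byte[7]=0xE2 cont=1 payload=0x62=98: acc |= 98<<0 -> acc=98 shift=7
  byte[8]=0xA2 cont=1 payload=0x22=34: acc |= 34<<7 -> acc=4450 shift=14
  byte[9]=0xB4 cont=1 payload=0x34=52: acc |= 52<<14 -> acc=856418 shift=21
  byte[10]=0x2F cont=0 payload=0x2F=47: acc |= 47<<21 -> acc=99422562 shift=28 [end]
Varint 3: bytes[7:11] = E2 A2 B4 2F -> value 99422562 (4 byte(s))
  byte[11]=0xAB cont=1 payload=0x2B=43: acc |= 43<<0 -> acc=43 shift=7
  byte[12]=0x67 cont=0 payload=0x67=103: acc |= 103<<7 -> acc=13227 shift=14 [end]
Varint 4: bytes[11:13] = AB 67 -> value 13227 (2 byte(s))
  byte[13]=0x49 cont=0 payload=0x49=73: acc |= 73<<0 -> acc=73 shift=7 [end]
Varint 5: bytes[13:14] = 49 -> value 73 (1 byte(s))
  byte[14]=0x95 cont=1 payload=0x15=21: acc |= 21<<0 -> acc=21 shift=7
  byte[15]=0xF0 cont=1 payload=0x70=112: acc |= 112<<7 -> acc=14357 shift=14
  byte[16]=0x64 cont=0 payload=0x64=100: acc |= 100<<14 -> acc=1652757 shift=21 [end]
Varint 6: bytes[14:17] = 95 F0 64 -> value 1652757 (3 byte(s))
  byte[17]=0xCE cont=1 payload=0x4E=78: acc |= 78<<0 -> acc=78 shift=7
  byte[18]=0xFB cont=1 payload=0x7B=123: acc |= 123<<7 -> acc=15822 shift=14
  byte[19]=0x23 cont=0 payload=0x23=35: acc |= 35<<14 -> acc=589262 shift=21 [end]
Varint 7: bytes[17:20] = CE FB 23 -> value 589262 (3 byte(s))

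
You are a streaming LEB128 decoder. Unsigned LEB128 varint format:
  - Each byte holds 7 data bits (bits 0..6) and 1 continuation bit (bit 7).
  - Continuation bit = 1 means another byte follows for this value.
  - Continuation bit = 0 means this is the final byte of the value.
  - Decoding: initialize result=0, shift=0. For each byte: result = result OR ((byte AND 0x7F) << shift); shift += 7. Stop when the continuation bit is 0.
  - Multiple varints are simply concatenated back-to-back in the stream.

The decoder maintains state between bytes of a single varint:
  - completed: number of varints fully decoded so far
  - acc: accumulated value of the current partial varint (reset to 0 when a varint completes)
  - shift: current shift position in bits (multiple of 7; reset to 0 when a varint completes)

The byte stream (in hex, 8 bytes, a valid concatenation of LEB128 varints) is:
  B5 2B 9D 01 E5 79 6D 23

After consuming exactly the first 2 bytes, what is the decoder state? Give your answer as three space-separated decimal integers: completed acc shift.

byte[0]=0xB5 cont=1 payload=0x35: acc |= 53<<0 -> completed=0 acc=53 shift=7
byte[1]=0x2B cont=0 payload=0x2B: varint #1 complete (value=5557); reset -> completed=1 acc=0 shift=0

Answer: 1 0 0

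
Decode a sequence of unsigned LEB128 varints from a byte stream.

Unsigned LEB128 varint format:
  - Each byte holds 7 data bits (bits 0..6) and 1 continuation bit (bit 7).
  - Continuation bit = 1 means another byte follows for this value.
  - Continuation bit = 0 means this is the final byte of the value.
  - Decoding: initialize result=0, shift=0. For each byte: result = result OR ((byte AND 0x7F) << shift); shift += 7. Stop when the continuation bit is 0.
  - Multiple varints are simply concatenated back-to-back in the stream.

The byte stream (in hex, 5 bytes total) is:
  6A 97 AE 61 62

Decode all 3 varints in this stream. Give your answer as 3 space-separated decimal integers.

Answer: 106 1595159 98

Derivation:
  byte[0]=0x6A cont=0 payload=0x6A=106: acc |= 106<<0 -> acc=106 shift=7 [end]
Varint 1: bytes[0:1] = 6A -> value 106 (1 byte(s))
  byte[1]=0x97 cont=1 payload=0x17=23: acc |= 23<<0 -> acc=23 shift=7
  byte[2]=0xAE cont=1 payload=0x2E=46: acc |= 46<<7 -> acc=5911 shift=14
  byte[3]=0x61 cont=0 payload=0x61=97: acc |= 97<<14 -> acc=1595159 shift=21 [end]
Varint 2: bytes[1:4] = 97 AE 61 -> value 1595159 (3 byte(s))
  byte[4]=0x62 cont=0 payload=0x62=98: acc |= 98<<0 -> acc=98 shift=7 [end]
Varint 3: bytes[4:5] = 62 -> value 98 (1 byte(s))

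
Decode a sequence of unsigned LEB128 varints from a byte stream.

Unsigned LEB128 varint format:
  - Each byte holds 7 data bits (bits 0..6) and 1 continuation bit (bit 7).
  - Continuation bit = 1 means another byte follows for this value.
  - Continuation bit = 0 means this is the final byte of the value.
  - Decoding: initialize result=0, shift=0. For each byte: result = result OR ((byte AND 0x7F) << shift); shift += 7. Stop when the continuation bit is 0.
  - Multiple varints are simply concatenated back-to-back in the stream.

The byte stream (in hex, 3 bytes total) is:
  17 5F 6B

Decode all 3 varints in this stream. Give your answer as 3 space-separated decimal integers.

  byte[0]=0x17 cont=0 payload=0x17=23: acc |= 23<<0 -> acc=23 shift=7 [end]
Varint 1: bytes[0:1] = 17 -> value 23 (1 byte(s))
  byte[1]=0x5F cont=0 payload=0x5F=95: acc |= 95<<0 -> acc=95 shift=7 [end]
Varint 2: bytes[1:2] = 5F -> value 95 (1 byte(s))
  byte[2]=0x6B cont=0 payload=0x6B=107: acc |= 107<<0 -> acc=107 shift=7 [end]
Varint 3: bytes[2:3] = 6B -> value 107 (1 byte(s))

Answer: 23 95 107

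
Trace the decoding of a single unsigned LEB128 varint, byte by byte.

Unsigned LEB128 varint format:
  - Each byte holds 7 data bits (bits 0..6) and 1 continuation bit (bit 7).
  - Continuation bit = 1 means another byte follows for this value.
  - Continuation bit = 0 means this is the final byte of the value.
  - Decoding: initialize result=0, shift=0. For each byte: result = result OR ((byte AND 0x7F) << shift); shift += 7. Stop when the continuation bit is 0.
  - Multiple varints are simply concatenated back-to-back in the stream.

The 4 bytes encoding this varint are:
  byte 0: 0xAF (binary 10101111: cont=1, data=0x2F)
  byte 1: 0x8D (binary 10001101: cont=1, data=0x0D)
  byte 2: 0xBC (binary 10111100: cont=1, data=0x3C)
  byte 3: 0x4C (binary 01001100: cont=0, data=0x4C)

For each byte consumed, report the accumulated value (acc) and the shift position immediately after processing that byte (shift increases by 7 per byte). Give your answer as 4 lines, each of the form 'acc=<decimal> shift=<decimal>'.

byte 0=0xAF: payload=0x2F=47, contrib = 47<<0 = 47; acc -> 47, shift -> 7
byte 1=0x8D: payload=0x0D=13, contrib = 13<<7 = 1664; acc -> 1711, shift -> 14
byte 2=0xBC: payload=0x3C=60, contrib = 60<<14 = 983040; acc -> 984751, shift -> 21
byte 3=0x4C: payload=0x4C=76, contrib = 76<<21 = 159383552; acc -> 160368303, shift -> 28

Answer: acc=47 shift=7
acc=1711 shift=14
acc=984751 shift=21
acc=160368303 shift=28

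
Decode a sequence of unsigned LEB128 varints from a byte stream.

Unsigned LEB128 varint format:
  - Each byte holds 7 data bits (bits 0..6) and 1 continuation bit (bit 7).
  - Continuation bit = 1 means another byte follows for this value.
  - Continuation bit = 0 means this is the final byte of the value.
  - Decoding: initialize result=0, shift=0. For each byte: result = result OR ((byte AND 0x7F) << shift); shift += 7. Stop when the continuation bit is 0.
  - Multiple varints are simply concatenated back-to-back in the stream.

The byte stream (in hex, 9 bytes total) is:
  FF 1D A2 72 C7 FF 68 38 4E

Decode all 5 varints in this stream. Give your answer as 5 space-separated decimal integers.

Answer: 3839 14626 1720263 56 78

Derivation:
  byte[0]=0xFF cont=1 payload=0x7F=127: acc |= 127<<0 -> acc=127 shift=7
  byte[1]=0x1D cont=0 payload=0x1D=29: acc |= 29<<7 -> acc=3839 shift=14 [end]
Varint 1: bytes[0:2] = FF 1D -> value 3839 (2 byte(s))
  byte[2]=0xA2 cont=1 payload=0x22=34: acc |= 34<<0 -> acc=34 shift=7
  byte[3]=0x72 cont=0 payload=0x72=114: acc |= 114<<7 -> acc=14626 shift=14 [end]
Varint 2: bytes[2:4] = A2 72 -> value 14626 (2 byte(s))
  byte[4]=0xC7 cont=1 payload=0x47=71: acc |= 71<<0 -> acc=71 shift=7
  byte[5]=0xFF cont=1 payload=0x7F=127: acc |= 127<<7 -> acc=16327 shift=14
  byte[6]=0x68 cont=0 payload=0x68=104: acc |= 104<<14 -> acc=1720263 shift=21 [end]
Varint 3: bytes[4:7] = C7 FF 68 -> value 1720263 (3 byte(s))
  byte[7]=0x38 cont=0 payload=0x38=56: acc |= 56<<0 -> acc=56 shift=7 [end]
Varint 4: bytes[7:8] = 38 -> value 56 (1 byte(s))
  byte[8]=0x4E cont=0 payload=0x4E=78: acc |= 78<<0 -> acc=78 shift=7 [end]
Varint 5: bytes[8:9] = 4E -> value 78 (1 byte(s))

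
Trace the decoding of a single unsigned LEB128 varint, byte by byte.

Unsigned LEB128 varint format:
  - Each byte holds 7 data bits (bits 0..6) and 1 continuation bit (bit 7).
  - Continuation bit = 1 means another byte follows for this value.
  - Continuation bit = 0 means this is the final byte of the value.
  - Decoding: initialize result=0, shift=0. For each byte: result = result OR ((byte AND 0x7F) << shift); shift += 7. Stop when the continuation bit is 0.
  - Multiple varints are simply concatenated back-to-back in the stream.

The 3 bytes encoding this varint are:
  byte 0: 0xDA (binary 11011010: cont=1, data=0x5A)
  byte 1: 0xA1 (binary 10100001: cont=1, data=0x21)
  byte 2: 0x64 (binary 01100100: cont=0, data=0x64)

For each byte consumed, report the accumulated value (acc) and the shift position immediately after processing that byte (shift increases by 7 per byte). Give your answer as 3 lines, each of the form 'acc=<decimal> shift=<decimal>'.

Answer: acc=90 shift=7
acc=4314 shift=14
acc=1642714 shift=21

Derivation:
byte 0=0xDA: payload=0x5A=90, contrib = 90<<0 = 90; acc -> 90, shift -> 7
byte 1=0xA1: payload=0x21=33, contrib = 33<<7 = 4224; acc -> 4314, shift -> 14
byte 2=0x64: payload=0x64=100, contrib = 100<<14 = 1638400; acc -> 1642714, shift -> 21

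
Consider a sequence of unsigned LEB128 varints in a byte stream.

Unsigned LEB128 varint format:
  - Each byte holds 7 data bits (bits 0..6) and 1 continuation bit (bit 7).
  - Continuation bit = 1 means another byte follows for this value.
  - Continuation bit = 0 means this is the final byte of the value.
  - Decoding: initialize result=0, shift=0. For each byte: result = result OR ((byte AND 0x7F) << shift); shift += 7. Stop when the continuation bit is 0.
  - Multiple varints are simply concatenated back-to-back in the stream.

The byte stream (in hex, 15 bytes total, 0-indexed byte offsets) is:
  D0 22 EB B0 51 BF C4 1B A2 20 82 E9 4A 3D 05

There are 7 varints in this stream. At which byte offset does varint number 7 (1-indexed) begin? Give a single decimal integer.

Answer: 14

Derivation:
  byte[0]=0xD0 cont=1 payload=0x50=80: acc |= 80<<0 -> acc=80 shift=7
  byte[1]=0x22 cont=0 payload=0x22=34: acc |= 34<<7 -> acc=4432 shift=14 [end]
Varint 1: bytes[0:2] = D0 22 -> value 4432 (2 byte(s))
  byte[2]=0xEB cont=1 payload=0x6B=107: acc |= 107<<0 -> acc=107 shift=7
  byte[3]=0xB0 cont=1 payload=0x30=48: acc |= 48<<7 -> acc=6251 shift=14
  byte[4]=0x51 cont=0 payload=0x51=81: acc |= 81<<14 -> acc=1333355 shift=21 [end]
Varint 2: bytes[2:5] = EB B0 51 -> value 1333355 (3 byte(s))
  byte[5]=0xBF cont=1 payload=0x3F=63: acc |= 63<<0 -> acc=63 shift=7
  byte[6]=0xC4 cont=1 payload=0x44=68: acc |= 68<<7 -> acc=8767 shift=14
  byte[7]=0x1B cont=0 payload=0x1B=27: acc |= 27<<14 -> acc=451135 shift=21 [end]
Varint 3: bytes[5:8] = BF C4 1B -> value 451135 (3 byte(s))
  byte[8]=0xA2 cont=1 payload=0x22=34: acc |= 34<<0 -> acc=34 shift=7
  byte[9]=0x20 cont=0 payload=0x20=32: acc |= 32<<7 -> acc=4130 shift=14 [end]
Varint 4: bytes[8:10] = A2 20 -> value 4130 (2 byte(s))
  byte[10]=0x82 cont=1 payload=0x02=2: acc |= 2<<0 -> acc=2 shift=7
  byte[11]=0xE9 cont=1 payload=0x69=105: acc |= 105<<7 -> acc=13442 shift=14
  byte[12]=0x4A cont=0 payload=0x4A=74: acc |= 74<<14 -> acc=1225858 shift=21 [end]
Varint 5: bytes[10:13] = 82 E9 4A -> value 1225858 (3 byte(s))
  byte[13]=0x3D cont=0 payload=0x3D=61: acc |= 61<<0 -> acc=61 shift=7 [end]
Varint 6: bytes[13:14] = 3D -> value 61 (1 byte(s))
  byte[14]=0x05 cont=0 payload=0x05=5: acc |= 5<<0 -> acc=5 shift=7 [end]
Varint 7: bytes[14:15] = 05 -> value 5 (1 byte(s))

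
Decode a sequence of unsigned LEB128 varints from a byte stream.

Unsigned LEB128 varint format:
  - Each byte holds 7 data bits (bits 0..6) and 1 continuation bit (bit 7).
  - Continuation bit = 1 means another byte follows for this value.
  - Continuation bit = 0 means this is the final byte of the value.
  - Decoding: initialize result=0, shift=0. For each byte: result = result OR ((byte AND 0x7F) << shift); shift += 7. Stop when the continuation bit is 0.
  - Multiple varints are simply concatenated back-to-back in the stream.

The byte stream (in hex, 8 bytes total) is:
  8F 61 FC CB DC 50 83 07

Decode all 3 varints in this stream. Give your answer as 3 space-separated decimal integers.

  byte[0]=0x8F cont=1 payload=0x0F=15: acc |= 15<<0 -> acc=15 shift=7
  byte[1]=0x61 cont=0 payload=0x61=97: acc |= 97<<7 -> acc=12431 shift=14 [end]
Varint 1: bytes[0:2] = 8F 61 -> value 12431 (2 byte(s))
  byte[2]=0xFC cont=1 payload=0x7C=124: acc |= 124<<0 -> acc=124 shift=7
  byte[3]=0xCB cont=1 payload=0x4B=75: acc |= 75<<7 -> acc=9724 shift=14
  byte[4]=0xDC cont=1 payload=0x5C=92: acc |= 92<<14 -> acc=1517052 shift=21
  byte[5]=0x50 cont=0 payload=0x50=80: acc |= 80<<21 -> acc=169289212 shift=28 [end]
Varint 2: bytes[2:6] = FC CB DC 50 -> value 169289212 (4 byte(s))
  byte[6]=0x83 cont=1 payload=0x03=3: acc |= 3<<0 -> acc=3 shift=7
  byte[7]=0x07 cont=0 payload=0x07=7: acc |= 7<<7 -> acc=899 shift=14 [end]
Varint 3: bytes[6:8] = 83 07 -> value 899 (2 byte(s))

Answer: 12431 169289212 899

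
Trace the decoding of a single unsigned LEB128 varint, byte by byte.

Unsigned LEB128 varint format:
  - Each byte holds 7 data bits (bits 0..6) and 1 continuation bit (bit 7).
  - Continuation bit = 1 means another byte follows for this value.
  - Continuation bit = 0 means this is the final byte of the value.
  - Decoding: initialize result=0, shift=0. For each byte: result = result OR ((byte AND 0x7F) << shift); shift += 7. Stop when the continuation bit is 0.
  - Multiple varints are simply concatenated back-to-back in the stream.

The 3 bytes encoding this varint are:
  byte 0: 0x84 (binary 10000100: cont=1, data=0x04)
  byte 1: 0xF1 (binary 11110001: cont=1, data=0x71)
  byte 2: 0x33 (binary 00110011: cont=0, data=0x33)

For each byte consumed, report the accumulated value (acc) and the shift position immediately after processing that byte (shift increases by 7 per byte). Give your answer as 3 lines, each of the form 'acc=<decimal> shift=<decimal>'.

Answer: acc=4 shift=7
acc=14468 shift=14
acc=850052 shift=21

Derivation:
byte 0=0x84: payload=0x04=4, contrib = 4<<0 = 4; acc -> 4, shift -> 7
byte 1=0xF1: payload=0x71=113, contrib = 113<<7 = 14464; acc -> 14468, shift -> 14
byte 2=0x33: payload=0x33=51, contrib = 51<<14 = 835584; acc -> 850052, shift -> 21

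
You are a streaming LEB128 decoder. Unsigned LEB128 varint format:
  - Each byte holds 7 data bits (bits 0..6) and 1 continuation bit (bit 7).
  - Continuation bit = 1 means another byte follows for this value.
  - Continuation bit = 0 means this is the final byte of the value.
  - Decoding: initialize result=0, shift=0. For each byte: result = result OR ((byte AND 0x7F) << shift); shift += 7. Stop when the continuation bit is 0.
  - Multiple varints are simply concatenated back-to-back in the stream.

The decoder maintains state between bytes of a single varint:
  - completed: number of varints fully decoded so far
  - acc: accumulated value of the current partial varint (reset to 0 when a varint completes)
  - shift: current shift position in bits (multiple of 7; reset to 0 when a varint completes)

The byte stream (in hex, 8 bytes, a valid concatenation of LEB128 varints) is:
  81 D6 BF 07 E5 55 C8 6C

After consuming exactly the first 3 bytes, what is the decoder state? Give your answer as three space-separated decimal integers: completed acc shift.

Answer: 0 1043201 21

Derivation:
byte[0]=0x81 cont=1 payload=0x01: acc |= 1<<0 -> completed=0 acc=1 shift=7
byte[1]=0xD6 cont=1 payload=0x56: acc |= 86<<7 -> completed=0 acc=11009 shift=14
byte[2]=0xBF cont=1 payload=0x3F: acc |= 63<<14 -> completed=0 acc=1043201 shift=21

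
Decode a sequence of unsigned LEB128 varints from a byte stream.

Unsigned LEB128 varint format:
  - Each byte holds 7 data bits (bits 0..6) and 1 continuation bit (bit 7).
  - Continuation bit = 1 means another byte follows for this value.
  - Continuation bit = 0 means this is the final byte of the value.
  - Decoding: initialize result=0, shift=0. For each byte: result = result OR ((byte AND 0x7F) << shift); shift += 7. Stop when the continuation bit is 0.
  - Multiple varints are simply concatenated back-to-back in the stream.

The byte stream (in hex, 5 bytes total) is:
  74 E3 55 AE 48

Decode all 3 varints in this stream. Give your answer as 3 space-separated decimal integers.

Answer: 116 10979 9262

Derivation:
  byte[0]=0x74 cont=0 payload=0x74=116: acc |= 116<<0 -> acc=116 shift=7 [end]
Varint 1: bytes[0:1] = 74 -> value 116 (1 byte(s))
  byte[1]=0xE3 cont=1 payload=0x63=99: acc |= 99<<0 -> acc=99 shift=7
  byte[2]=0x55 cont=0 payload=0x55=85: acc |= 85<<7 -> acc=10979 shift=14 [end]
Varint 2: bytes[1:3] = E3 55 -> value 10979 (2 byte(s))
  byte[3]=0xAE cont=1 payload=0x2E=46: acc |= 46<<0 -> acc=46 shift=7
  byte[4]=0x48 cont=0 payload=0x48=72: acc |= 72<<7 -> acc=9262 shift=14 [end]
Varint 3: bytes[3:5] = AE 48 -> value 9262 (2 byte(s))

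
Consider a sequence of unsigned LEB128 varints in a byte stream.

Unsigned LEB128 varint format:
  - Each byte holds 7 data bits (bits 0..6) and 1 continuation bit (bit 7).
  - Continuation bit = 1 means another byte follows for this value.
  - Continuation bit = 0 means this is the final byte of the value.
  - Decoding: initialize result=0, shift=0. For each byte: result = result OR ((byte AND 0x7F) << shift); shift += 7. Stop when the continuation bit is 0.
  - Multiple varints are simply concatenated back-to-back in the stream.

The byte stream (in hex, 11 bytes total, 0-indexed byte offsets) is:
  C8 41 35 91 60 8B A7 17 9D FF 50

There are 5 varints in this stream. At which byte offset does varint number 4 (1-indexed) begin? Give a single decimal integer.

  byte[0]=0xC8 cont=1 payload=0x48=72: acc |= 72<<0 -> acc=72 shift=7
  byte[1]=0x41 cont=0 payload=0x41=65: acc |= 65<<7 -> acc=8392 shift=14 [end]
Varint 1: bytes[0:2] = C8 41 -> value 8392 (2 byte(s))
  byte[2]=0x35 cont=0 payload=0x35=53: acc |= 53<<0 -> acc=53 shift=7 [end]
Varint 2: bytes[2:3] = 35 -> value 53 (1 byte(s))
  byte[3]=0x91 cont=1 payload=0x11=17: acc |= 17<<0 -> acc=17 shift=7
  byte[4]=0x60 cont=0 payload=0x60=96: acc |= 96<<7 -> acc=12305 shift=14 [end]
Varint 3: bytes[3:5] = 91 60 -> value 12305 (2 byte(s))
  byte[5]=0x8B cont=1 payload=0x0B=11: acc |= 11<<0 -> acc=11 shift=7
  byte[6]=0xA7 cont=1 payload=0x27=39: acc |= 39<<7 -> acc=5003 shift=14
  byte[7]=0x17 cont=0 payload=0x17=23: acc |= 23<<14 -> acc=381835 shift=21 [end]
Varint 4: bytes[5:8] = 8B A7 17 -> value 381835 (3 byte(s))
  byte[8]=0x9D cont=1 payload=0x1D=29: acc |= 29<<0 -> acc=29 shift=7
  byte[9]=0xFF cont=1 payload=0x7F=127: acc |= 127<<7 -> acc=16285 shift=14
  byte[10]=0x50 cont=0 payload=0x50=80: acc |= 80<<14 -> acc=1327005 shift=21 [end]
Varint 5: bytes[8:11] = 9D FF 50 -> value 1327005 (3 byte(s))

Answer: 5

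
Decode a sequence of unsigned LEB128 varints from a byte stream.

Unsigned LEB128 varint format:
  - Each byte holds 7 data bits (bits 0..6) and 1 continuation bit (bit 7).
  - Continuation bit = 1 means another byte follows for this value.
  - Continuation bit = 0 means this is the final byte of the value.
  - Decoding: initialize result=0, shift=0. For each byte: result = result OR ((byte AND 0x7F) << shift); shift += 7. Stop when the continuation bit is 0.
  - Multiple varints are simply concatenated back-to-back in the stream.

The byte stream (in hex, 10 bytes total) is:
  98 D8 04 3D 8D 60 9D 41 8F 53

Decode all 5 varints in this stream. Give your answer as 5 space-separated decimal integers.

  byte[0]=0x98 cont=1 payload=0x18=24: acc |= 24<<0 -> acc=24 shift=7
  byte[1]=0xD8 cont=1 payload=0x58=88: acc |= 88<<7 -> acc=11288 shift=14
  byte[2]=0x04 cont=0 payload=0x04=4: acc |= 4<<14 -> acc=76824 shift=21 [end]
Varint 1: bytes[0:3] = 98 D8 04 -> value 76824 (3 byte(s))
  byte[3]=0x3D cont=0 payload=0x3D=61: acc |= 61<<0 -> acc=61 shift=7 [end]
Varint 2: bytes[3:4] = 3D -> value 61 (1 byte(s))
  byte[4]=0x8D cont=1 payload=0x0D=13: acc |= 13<<0 -> acc=13 shift=7
  byte[5]=0x60 cont=0 payload=0x60=96: acc |= 96<<7 -> acc=12301 shift=14 [end]
Varint 3: bytes[4:6] = 8D 60 -> value 12301 (2 byte(s))
  byte[6]=0x9D cont=1 payload=0x1D=29: acc |= 29<<0 -> acc=29 shift=7
  byte[7]=0x41 cont=0 payload=0x41=65: acc |= 65<<7 -> acc=8349 shift=14 [end]
Varint 4: bytes[6:8] = 9D 41 -> value 8349 (2 byte(s))
  byte[8]=0x8F cont=1 payload=0x0F=15: acc |= 15<<0 -> acc=15 shift=7
  byte[9]=0x53 cont=0 payload=0x53=83: acc |= 83<<7 -> acc=10639 shift=14 [end]
Varint 5: bytes[8:10] = 8F 53 -> value 10639 (2 byte(s))

Answer: 76824 61 12301 8349 10639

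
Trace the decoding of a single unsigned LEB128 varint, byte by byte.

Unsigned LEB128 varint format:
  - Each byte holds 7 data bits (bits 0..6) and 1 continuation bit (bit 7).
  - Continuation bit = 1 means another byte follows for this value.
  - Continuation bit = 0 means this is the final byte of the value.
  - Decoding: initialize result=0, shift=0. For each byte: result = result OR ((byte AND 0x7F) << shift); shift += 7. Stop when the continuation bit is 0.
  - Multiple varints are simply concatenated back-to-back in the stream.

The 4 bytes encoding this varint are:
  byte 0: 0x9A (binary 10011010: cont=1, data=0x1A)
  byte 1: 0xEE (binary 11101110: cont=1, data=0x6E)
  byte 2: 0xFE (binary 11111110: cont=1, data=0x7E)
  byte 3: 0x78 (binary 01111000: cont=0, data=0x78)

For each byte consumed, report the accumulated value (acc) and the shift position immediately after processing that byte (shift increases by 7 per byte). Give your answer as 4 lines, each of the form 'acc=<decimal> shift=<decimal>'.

byte 0=0x9A: payload=0x1A=26, contrib = 26<<0 = 26; acc -> 26, shift -> 7
byte 1=0xEE: payload=0x6E=110, contrib = 110<<7 = 14080; acc -> 14106, shift -> 14
byte 2=0xFE: payload=0x7E=126, contrib = 126<<14 = 2064384; acc -> 2078490, shift -> 21
byte 3=0x78: payload=0x78=120, contrib = 120<<21 = 251658240; acc -> 253736730, shift -> 28

Answer: acc=26 shift=7
acc=14106 shift=14
acc=2078490 shift=21
acc=253736730 shift=28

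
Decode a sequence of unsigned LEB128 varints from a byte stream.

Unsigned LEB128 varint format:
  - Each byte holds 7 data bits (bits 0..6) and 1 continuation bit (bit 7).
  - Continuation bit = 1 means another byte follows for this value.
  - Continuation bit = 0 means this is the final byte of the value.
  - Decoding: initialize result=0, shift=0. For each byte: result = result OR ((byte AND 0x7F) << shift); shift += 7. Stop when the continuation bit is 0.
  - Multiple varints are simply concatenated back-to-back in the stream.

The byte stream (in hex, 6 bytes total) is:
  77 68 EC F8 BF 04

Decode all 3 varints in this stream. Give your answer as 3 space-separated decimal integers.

Answer: 119 104 9436268

Derivation:
  byte[0]=0x77 cont=0 payload=0x77=119: acc |= 119<<0 -> acc=119 shift=7 [end]
Varint 1: bytes[0:1] = 77 -> value 119 (1 byte(s))
  byte[1]=0x68 cont=0 payload=0x68=104: acc |= 104<<0 -> acc=104 shift=7 [end]
Varint 2: bytes[1:2] = 68 -> value 104 (1 byte(s))
  byte[2]=0xEC cont=1 payload=0x6C=108: acc |= 108<<0 -> acc=108 shift=7
  byte[3]=0xF8 cont=1 payload=0x78=120: acc |= 120<<7 -> acc=15468 shift=14
  byte[4]=0xBF cont=1 payload=0x3F=63: acc |= 63<<14 -> acc=1047660 shift=21
  byte[5]=0x04 cont=0 payload=0x04=4: acc |= 4<<21 -> acc=9436268 shift=28 [end]
Varint 3: bytes[2:6] = EC F8 BF 04 -> value 9436268 (4 byte(s))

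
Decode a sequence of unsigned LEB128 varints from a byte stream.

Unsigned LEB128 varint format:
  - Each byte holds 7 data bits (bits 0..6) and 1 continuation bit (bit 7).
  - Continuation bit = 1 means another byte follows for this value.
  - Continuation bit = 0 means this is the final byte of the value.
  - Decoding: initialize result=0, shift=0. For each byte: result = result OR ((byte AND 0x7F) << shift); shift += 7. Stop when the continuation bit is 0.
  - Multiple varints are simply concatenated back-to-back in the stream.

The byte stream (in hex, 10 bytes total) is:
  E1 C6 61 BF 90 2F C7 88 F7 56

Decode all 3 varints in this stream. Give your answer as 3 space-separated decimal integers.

  byte[0]=0xE1 cont=1 payload=0x61=97: acc |= 97<<0 -> acc=97 shift=7
  byte[1]=0xC6 cont=1 payload=0x46=70: acc |= 70<<7 -> acc=9057 shift=14
  byte[2]=0x61 cont=0 payload=0x61=97: acc |= 97<<14 -> acc=1598305 shift=21 [end]
Varint 1: bytes[0:3] = E1 C6 61 -> value 1598305 (3 byte(s))
  byte[3]=0xBF cont=1 payload=0x3F=63: acc |= 63<<0 -> acc=63 shift=7
  byte[4]=0x90 cont=1 payload=0x10=16: acc |= 16<<7 -> acc=2111 shift=14
  byte[5]=0x2F cont=0 payload=0x2F=47: acc |= 47<<14 -> acc=772159 shift=21 [end]
Varint 2: bytes[3:6] = BF 90 2F -> value 772159 (3 byte(s))
  byte[6]=0xC7 cont=1 payload=0x47=71: acc |= 71<<0 -> acc=71 shift=7
  byte[7]=0x88 cont=1 payload=0x08=8: acc |= 8<<7 -> acc=1095 shift=14
  byte[8]=0xF7 cont=1 payload=0x77=119: acc |= 119<<14 -> acc=1950791 shift=21
  byte[9]=0x56 cont=0 payload=0x56=86: acc |= 86<<21 -> acc=182305863 shift=28 [end]
Varint 3: bytes[6:10] = C7 88 F7 56 -> value 182305863 (4 byte(s))

Answer: 1598305 772159 182305863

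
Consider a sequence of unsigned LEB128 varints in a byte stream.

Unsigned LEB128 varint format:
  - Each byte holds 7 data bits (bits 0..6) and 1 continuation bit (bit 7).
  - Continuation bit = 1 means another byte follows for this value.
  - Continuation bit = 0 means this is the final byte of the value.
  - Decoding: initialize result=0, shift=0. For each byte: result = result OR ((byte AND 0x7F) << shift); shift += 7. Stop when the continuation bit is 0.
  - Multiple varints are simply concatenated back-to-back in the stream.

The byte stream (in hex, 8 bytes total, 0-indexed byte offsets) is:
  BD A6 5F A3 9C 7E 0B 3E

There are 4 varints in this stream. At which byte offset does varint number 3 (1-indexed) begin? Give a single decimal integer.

Answer: 6

Derivation:
  byte[0]=0xBD cont=1 payload=0x3D=61: acc |= 61<<0 -> acc=61 shift=7
  byte[1]=0xA6 cont=1 payload=0x26=38: acc |= 38<<7 -> acc=4925 shift=14
  byte[2]=0x5F cont=0 payload=0x5F=95: acc |= 95<<14 -> acc=1561405 shift=21 [end]
Varint 1: bytes[0:3] = BD A6 5F -> value 1561405 (3 byte(s))
  byte[3]=0xA3 cont=1 payload=0x23=35: acc |= 35<<0 -> acc=35 shift=7
  byte[4]=0x9C cont=1 payload=0x1C=28: acc |= 28<<7 -> acc=3619 shift=14
  byte[5]=0x7E cont=0 payload=0x7E=126: acc |= 126<<14 -> acc=2068003 shift=21 [end]
Varint 2: bytes[3:6] = A3 9C 7E -> value 2068003 (3 byte(s))
  byte[6]=0x0B cont=0 payload=0x0B=11: acc |= 11<<0 -> acc=11 shift=7 [end]
Varint 3: bytes[6:7] = 0B -> value 11 (1 byte(s))
  byte[7]=0x3E cont=0 payload=0x3E=62: acc |= 62<<0 -> acc=62 shift=7 [end]
Varint 4: bytes[7:8] = 3E -> value 62 (1 byte(s))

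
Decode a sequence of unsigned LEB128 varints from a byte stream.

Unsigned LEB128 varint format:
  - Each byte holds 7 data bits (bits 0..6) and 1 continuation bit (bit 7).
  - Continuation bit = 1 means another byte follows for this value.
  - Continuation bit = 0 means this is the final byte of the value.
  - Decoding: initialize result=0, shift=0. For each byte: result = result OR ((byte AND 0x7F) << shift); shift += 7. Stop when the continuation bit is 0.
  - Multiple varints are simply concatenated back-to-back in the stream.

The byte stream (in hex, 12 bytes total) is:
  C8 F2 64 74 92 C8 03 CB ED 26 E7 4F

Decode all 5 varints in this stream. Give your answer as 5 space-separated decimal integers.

  byte[0]=0xC8 cont=1 payload=0x48=72: acc |= 72<<0 -> acc=72 shift=7
  byte[1]=0xF2 cont=1 payload=0x72=114: acc |= 114<<7 -> acc=14664 shift=14
  byte[2]=0x64 cont=0 payload=0x64=100: acc |= 100<<14 -> acc=1653064 shift=21 [end]
Varint 1: bytes[0:3] = C8 F2 64 -> value 1653064 (3 byte(s))
  byte[3]=0x74 cont=0 payload=0x74=116: acc |= 116<<0 -> acc=116 shift=7 [end]
Varint 2: bytes[3:4] = 74 -> value 116 (1 byte(s))
  byte[4]=0x92 cont=1 payload=0x12=18: acc |= 18<<0 -> acc=18 shift=7
  byte[5]=0xC8 cont=1 payload=0x48=72: acc |= 72<<7 -> acc=9234 shift=14
  byte[6]=0x03 cont=0 payload=0x03=3: acc |= 3<<14 -> acc=58386 shift=21 [end]
Varint 3: bytes[4:7] = 92 C8 03 -> value 58386 (3 byte(s))
  byte[7]=0xCB cont=1 payload=0x4B=75: acc |= 75<<0 -> acc=75 shift=7
  byte[8]=0xED cont=1 payload=0x6D=109: acc |= 109<<7 -> acc=14027 shift=14
  byte[9]=0x26 cont=0 payload=0x26=38: acc |= 38<<14 -> acc=636619 shift=21 [end]
Varint 4: bytes[7:10] = CB ED 26 -> value 636619 (3 byte(s))
  byte[10]=0xE7 cont=1 payload=0x67=103: acc |= 103<<0 -> acc=103 shift=7
  byte[11]=0x4F cont=0 payload=0x4F=79: acc |= 79<<7 -> acc=10215 shift=14 [end]
Varint 5: bytes[10:12] = E7 4F -> value 10215 (2 byte(s))

Answer: 1653064 116 58386 636619 10215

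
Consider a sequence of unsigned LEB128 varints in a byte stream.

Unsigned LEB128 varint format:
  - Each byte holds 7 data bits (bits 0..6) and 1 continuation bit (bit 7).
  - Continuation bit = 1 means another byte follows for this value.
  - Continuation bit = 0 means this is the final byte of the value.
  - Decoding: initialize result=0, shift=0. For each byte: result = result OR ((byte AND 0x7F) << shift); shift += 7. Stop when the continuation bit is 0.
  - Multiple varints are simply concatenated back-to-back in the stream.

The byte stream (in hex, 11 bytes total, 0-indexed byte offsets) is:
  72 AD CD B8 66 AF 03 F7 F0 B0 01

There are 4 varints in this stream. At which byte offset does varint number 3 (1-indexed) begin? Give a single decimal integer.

  byte[0]=0x72 cont=0 payload=0x72=114: acc |= 114<<0 -> acc=114 shift=7 [end]
Varint 1: bytes[0:1] = 72 -> value 114 (1 byte(s))
  byte[1]=0xAD cont=1 payload=0x2D=45: acc |= 45<<0 -> acc=45 shift=7
  byte[2]=0xCD cont=1 payload=0x4D=77: acc |= 77<<7 -> acc=9901 shift=14
  byte[3]=0xB8 cont=1 payload=0x38=56: acc |= 56<<14 -> acc=927405 shift=21
  byte[4]=0x66 cont=0 payload=0x66=102: acc |= 102<<21 -> acc=214836909 shift=28 [end]
Varint 2: bytes[1:5] = AD CD B8 66 -> value 214836909 (4 byte(s))
  byte[5]=0xAF cont=1 payload=0x2F=47: acc |= 47<<0 -> acc=47 shift=7
  byte[6]=0x03 cont=0 payload=0x03=3: acc |= 3<<7 -> acc=431 shift=14 [end]
Varint 3: bytes[5:7] = AF 03 -> value 431 (2 byte(s))
  byte[7]=0xF7 cont=1 payload=0x77=119: acc |= 119<<0 -> acc=119 shift=7
  byte[8]=0xF0 cont=1 payload=0x70=112: acc |= 112<<7 -> acc=14455 shift=14
  byte[9]=0xB0 cont=1 payload=0x30=48: acc |= 48<<14 -> acc=800887 shift=21
  byte[10]=0x01 cont=0 payload=0x01=1: acc |= 1<<21 -> acc=2898039 shift=28 [end]
Varint 4: bytes[7:11] = F7 F0 B0 01 -> value 2898039 (4 byte(s))

Answer: 5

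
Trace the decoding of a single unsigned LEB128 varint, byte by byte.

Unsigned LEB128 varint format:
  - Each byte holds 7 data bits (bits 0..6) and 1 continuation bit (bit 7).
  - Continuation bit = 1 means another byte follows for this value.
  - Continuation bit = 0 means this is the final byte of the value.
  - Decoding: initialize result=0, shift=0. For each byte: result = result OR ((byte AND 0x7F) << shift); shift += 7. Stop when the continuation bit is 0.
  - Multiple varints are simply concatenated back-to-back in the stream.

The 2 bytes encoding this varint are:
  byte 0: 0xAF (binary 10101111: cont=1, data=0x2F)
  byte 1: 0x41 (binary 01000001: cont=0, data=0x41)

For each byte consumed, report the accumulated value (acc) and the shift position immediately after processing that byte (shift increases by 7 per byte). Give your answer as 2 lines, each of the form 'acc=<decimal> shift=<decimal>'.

byte 0=0xAF: payload=0x2F=47, contrib = 47<<0 = 47; acc -> 47, shift -> 7
byte 1=0x41: payload=0x41=65, contrib = 65<<7 = 8320; acc -> 8367, shift -> 14

Answer: acc=47 shift=7
acc=8367 shift=14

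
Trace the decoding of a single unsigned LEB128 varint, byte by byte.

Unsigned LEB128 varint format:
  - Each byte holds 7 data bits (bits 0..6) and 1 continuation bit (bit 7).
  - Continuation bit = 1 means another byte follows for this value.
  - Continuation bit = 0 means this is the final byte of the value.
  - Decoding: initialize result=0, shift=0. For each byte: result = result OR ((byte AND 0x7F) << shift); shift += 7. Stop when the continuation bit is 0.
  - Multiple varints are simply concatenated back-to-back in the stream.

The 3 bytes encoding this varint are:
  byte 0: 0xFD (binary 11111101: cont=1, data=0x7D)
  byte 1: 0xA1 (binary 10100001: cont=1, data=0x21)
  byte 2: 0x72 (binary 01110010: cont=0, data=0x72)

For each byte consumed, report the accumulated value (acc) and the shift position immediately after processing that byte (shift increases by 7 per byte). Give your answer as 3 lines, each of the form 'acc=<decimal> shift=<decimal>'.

byte 0=0xFD: payload=0x7D=125, contrib = 125<<0 = 125; acc -> 125, shift -> 7
byte 1=0xA1: payload=0x21=33, contrib = 33<<7 = 4224; acc -> 4349, shift -> 14
byte 2=0x72: payload=0x72=114, contrib = 114<<14 = 1867776; acc -> 1872125, shift -> 21

Answer: acc=125 shift=7
acc=4349 shift=14
acc=1872125 shift=21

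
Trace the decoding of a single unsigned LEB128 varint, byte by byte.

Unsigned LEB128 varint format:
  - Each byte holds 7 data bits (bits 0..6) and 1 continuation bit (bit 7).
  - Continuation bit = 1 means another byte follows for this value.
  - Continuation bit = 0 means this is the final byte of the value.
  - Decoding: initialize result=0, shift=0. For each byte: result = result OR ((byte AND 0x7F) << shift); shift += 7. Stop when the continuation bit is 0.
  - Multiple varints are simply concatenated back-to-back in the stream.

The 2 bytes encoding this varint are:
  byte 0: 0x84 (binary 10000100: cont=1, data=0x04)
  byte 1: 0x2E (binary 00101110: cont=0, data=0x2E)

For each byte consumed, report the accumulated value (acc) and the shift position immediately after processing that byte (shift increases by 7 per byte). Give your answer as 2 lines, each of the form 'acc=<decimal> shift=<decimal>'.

byte 0=0x84: payload=0x04=4, contrib = 4<<0 = 4; acc -> 4, shift -> 7
byte 1=0x2E: payload=0x2E=46, contrib = 46<<7 = 5888; acc -> 5892, shift -> 14

Answer: acc=4 shift=7
acc=5892 shift=14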